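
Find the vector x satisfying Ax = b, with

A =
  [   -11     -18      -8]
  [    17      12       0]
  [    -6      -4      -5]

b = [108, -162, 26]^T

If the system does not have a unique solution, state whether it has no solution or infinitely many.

Row-reduce the augmented matrix:
R1 ← R1 / (-11).
R2 ← R2 − 17·R1.
R3 ← R3 + 6·R1.
R2 ← R2 / (-174/11).
R1 ← R1 − 18/11·R2.
R3 ← R3 − 64/11·R2.
R3 ← R3 / (-451/87).
R1 ← R1 + 16/29·R3.
R2 ← R2 − 68/87·R3.
Reading off the reduced rows gives x_1 = -6, x_2 = -5, x_3 = 6.

x_1 = -6, x_2 = -5, x_3 = 6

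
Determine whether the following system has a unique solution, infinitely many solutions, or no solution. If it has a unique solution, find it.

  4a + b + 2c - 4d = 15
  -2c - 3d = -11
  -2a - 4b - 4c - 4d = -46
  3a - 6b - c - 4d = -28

a = 5, b = 5, c = 1, d = 3

Row-reduce the augmented matrix:
R1 ← R1 / (4).
R3 ← R3 + 2·R1.
R4 ← R4 − 3·R1.
Swap R2 and R3.
R2 ← R2 / (-7/2).
R1 ← R1 − 1/4·R2.
R4 ← R4 + 27/4·R2.
R3 ← R3 / (-2).
R1 ← R1 − 2/7·R3.
R2 ← R2 − 6/7·R3.
R4 ← R4 − 23/7·R3.
R4 ← R4 / (79/14).
R1 ← R1 + 13/7·R4.
R2 ← R2 − 3/7·R4.
R3 ← R3 − 3/2·R4.
Reading off the reduced rows gives a = 5, b = 5, c = 1, d = 3.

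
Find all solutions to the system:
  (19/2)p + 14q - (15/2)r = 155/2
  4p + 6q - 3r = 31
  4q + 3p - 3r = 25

Row-reduce:
R1 ← R1 / (19/2).
R2 ← R2 − 4·R1.
R3 ← R3 − 3·R1.
R2 ← R2 / (2/19).
R1 ← R1 − 28/19·R2.
R3 ← R3 + 8/19·R2.
Row 3 reduces to 0 = -6, a contradiction. The system is inconsistent.

no solution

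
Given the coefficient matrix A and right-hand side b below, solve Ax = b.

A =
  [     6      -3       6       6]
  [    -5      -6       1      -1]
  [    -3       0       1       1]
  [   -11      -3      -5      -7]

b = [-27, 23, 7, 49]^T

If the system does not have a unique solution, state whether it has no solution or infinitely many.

Row-reduce:
R1 ← R1 / (6).
R2 ← R2 + 5·R1.
R3 ← R3 + 3·R1.
R4 ← R4 + 11·R1.
R2 ← R2 / (-17/2).
R1 ← R1 + 1/2·R2.
R3 ← R3 + 3/2·R2.
R4 ← R4 + 17/2·R2.
R3 ← R3 / (50/17).
R1 ← R1 − 11/17·R3.
R2 ← R2 + 12/17·R3.
Row 4 reduces to 0 = -1, a contradiction. The system is inconsistent.

no solution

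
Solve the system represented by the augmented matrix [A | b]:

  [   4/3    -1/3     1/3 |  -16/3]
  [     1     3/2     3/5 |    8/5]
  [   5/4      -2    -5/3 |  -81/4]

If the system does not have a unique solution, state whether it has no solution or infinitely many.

Row-reduce the augmented matrix:
R1 ← R1 / (4/3).
R2 ← R2 − 1·R1.
R3 ← R3 − 5/4·R1.
R2 ← R2 / (7/4).
R1 ← R1 + 1/4·R2.
R3 ← R3 + 27/16·R2.
R3 ← R3 / (-197/120).
R1 ← R1 − 3/10·R3.
R2 ← R2 − 1/5·R3.
Reading off the reduced rows gives x_1 = -5, x_2 = 2, x_3 = 6.

x_1 = -5, x_2 = 2, x_3 = 6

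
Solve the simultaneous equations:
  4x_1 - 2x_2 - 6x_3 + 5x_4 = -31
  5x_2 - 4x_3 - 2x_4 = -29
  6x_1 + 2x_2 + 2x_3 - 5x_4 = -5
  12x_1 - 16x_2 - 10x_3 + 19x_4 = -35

infinitely many solutions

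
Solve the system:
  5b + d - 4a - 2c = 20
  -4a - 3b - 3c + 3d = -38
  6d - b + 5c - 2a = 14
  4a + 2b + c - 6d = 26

Row-reduce the augmented matrix:
R1 ← R1 / (-4).
R2 ← R2 + 4·R1.
R3 ← R3 + 2·R1.
R4 ← R4 − 4·R1.
R2 ← R2 / (-8).
R1 ← R1 + 5/4·R2.
R3 ← R3 + 7/2·R2.
R4 ← R4 − 7·R2.
R3 ← R3 / (103/16).
R1 ← R1 − 21/32·R3.
R2 ← R2 − 1/8·R3.
R4 ← R4 + 15/8·R3.
R4 ← R4 / (-196/103).
R1 ← R1 + 213/206·R4.
R2 ← R2 + 35/103·R4.
R3 ← R3 − 74/103·R4.
Reading off the reduced rows gives a = -1, b = 6, c = 6, d = -2.

a = -1, b = 6, c = 6, d = -2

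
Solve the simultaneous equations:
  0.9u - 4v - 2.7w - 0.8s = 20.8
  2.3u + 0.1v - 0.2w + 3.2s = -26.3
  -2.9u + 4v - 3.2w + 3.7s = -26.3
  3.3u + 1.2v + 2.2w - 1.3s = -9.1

Row-reduce the augmented matrix:
R1 ← R1 / (9/10).
R2 ← R2 − 23/10·R1.
R3 ← R3 + 29/10·R1.
R4 ← R4 − 33/10·R1.
R2 ← R2 / (929/90).
R1 ← R1 + 40/9·R2.
R3 ← R3 + 80/9·R2.
R4 ← R4 − 238/15·R2.
R3 ← R3 / (-56951/9290).
R1 ← R1 + 107/929·R3.
R2 ← R2 − 603/929·R3.
R4 ← R4 − 16733/9290·R3.
R4 ← R4 / (-1358693/284755).
R1 ← R1 − 71945/56951·R4.
R2 ← R2 − 62935/56951·R4.
R3 ← R3 + 52381/56951·R4.
Reading off the reduced rows gives u = -3, v = -4, w = -1, s = -6.

u = -3, v = -4, w = -1, s = -6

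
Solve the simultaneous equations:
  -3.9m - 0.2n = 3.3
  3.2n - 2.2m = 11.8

Row-reduce the augmented matrix:
R1 ← R1 / (-39/10).
R2 ← R2 + 11/5·R1.
R2 ← R2 / (646/195).
R1 ← R1 − 2/39·R2.
Reading off the reduced rows gives m = -1, n = 3.

m = -1, n = 3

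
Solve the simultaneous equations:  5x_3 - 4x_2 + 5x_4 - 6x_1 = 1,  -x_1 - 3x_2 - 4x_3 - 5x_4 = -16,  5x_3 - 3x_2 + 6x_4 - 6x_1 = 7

Row-reduce:
R1 ← R1 / (-6).
R2 ← R2 + 1·R1.
R3 ← R3 + 6·R1.
R2 ← R2 / (-7/3).
R1 ← R1 − 2/3·R2.
R3 ← R3 − 1·R2.
R3 ← R3 / (-29/14).
R1 ← R1 + 31/14·R3.
R2 ← R2 − 29/14·R3.
Rank is 3 with 4 unknowns, leaving x_4 free.

infinitely many solutions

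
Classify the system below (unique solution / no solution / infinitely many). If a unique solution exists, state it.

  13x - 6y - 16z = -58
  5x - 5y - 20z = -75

infinitely many solutions

Row-reduce:
R1 ← R1 / (13).
R2 ← R2 − 5·R1.
R2 ← R2 / (-35/13).
R1 ← R1 + 6/13·R2.
Rank is 2 with 3 unknowns, leaving z free.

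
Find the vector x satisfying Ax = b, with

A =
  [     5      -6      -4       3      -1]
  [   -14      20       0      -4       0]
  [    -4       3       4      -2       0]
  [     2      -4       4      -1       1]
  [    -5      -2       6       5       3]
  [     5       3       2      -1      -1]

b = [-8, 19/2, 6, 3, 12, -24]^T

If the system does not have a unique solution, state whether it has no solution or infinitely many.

no solution

Row-reduce:
R1 ← R1 / (5).
R2 ← R2 + 14·R1.
R3 ← R3 + 4·R1.
R4 ← R4 − 2·R1.
R5 ← R5 + 5·R1.
R6 ← R6 − 5·R1.
R2 ← R2 / (16/5).
R1 ← R1 + 6/5·R2.
R3 ← R3 + 9/5·R2.
R4 ← R4 + 8/5·R2.
R5 ← R5 + 8·R2.
R6 ← R6 − 9·R2.
R3 ← R3 / (-11/2).
R1 ← R1 + 5·R3.
R2 ← R2 + 7/2·R3.
R5 ← R5 + 26·R3.
R6 ← R6 − 75/2·R3.
Swap R4 and R5.
R4 ← R4 / (119/22).
R1 ← R1 + 4/11·R4.
R2 ← R2 + 5/11·R4.
R3 ← R3 + 23/44·R4.
R6 ← R6 − 71/22·R4.
Swap R5 and R6.
R5 ← R5 / (-1432/119).
R1 ← R1 − 158/119·R5.
R2 ← R2 − 138/119·R5.
R3 ← R3 − 123/119·R5.
R4 ← R4 − 137/119·R5.
Row 6 reduces to 0 = -1/4, a contradiction. The system is inconsistent.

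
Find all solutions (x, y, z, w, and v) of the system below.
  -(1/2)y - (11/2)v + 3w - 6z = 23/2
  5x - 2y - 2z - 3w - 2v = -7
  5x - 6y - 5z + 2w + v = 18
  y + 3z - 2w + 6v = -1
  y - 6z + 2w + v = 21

Row-reduce:
Swap R1 and R2.
R1 ← R1 / (5).
R3 ← R3 − 5·R1.
R2 ← R2 / (-1/2).
R1 ← R1 + 2/5·R2.
R3 ← R3 + 4·R2.
R4 ← R4 − 1·R2.
R5 ← R5 − 1·R2.
R3 ← R3 / (45).
R1 ← R1 − 22/5·R3.
R2 ← R2 − 12·R3.
R4 ← R4 + 9·R3.
R5 ← R5 + 18·R3.
R4 ← R4 / (1/5).
R1 ← R1 + 257/225·R4.
R2 ← R2 + 14/15·R4.
R3 ← R3 + 19/45·R4.
R5 ← R5 − 2/5·R4.
Rank is 4 with 5 unknowns, leaving v free.

infinitely many solutions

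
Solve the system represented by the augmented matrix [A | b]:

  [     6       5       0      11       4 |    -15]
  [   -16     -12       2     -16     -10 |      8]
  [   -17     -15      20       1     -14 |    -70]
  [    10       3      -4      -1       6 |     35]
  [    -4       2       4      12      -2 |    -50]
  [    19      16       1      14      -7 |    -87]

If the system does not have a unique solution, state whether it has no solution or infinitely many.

x_1 = 1, x_2 = -3, x_3 = -2, x_4 = -2, x_5 = 4

Row-reduce the augmented matrix:
R1 ← R1 / (6).
R2 ← R2 + 16·R1.
R3 ← R3 + 17·R1.
R4 ← R4 − 10·R1.
R5 ← R5 + 4·R1.
R6 ← R6 − 19·R1.
R2 ← R2 / (4/3).
R1 ← R1 − 5/6·R2.
R3 ← R3 + 5/6·R2.
R4 ← R4 + 16/3·R2.
R5 ← R5 − 16/3·R2.
R6 ← R6 − 1/6·R2.
R3 ← R3 / (85/4).
R1 ← R1 + 5/4·R3.
R2 ← R2 − 3/2·R3.
R4 ← R4 − 4·R3.
R5 ← R5 + 4·R3.
R6 ← R6 − 3/4·R3.
R4 ← R4 / (2242/85).
R1 ← R1 + 70/17·R4.
R2 ← R2 − 607/85·R4.
R3 ← R3 − 162/85·R4.
R5 ← R5 + 2242/85·R4.
R6 ← R6 + 2034/85·R4.
Swap R5 and R6.
R5 ← R5 / (-19586/1121).
R1 ← R1 − 556/1121·R5.
R2 ← R2 − 3/1121·R5.
R3 ← R3 + 315/1121·R5.
R4 ← R4 − 103/1121·R5.
R6 reduces to 0 = 0, so the extra equation is consistent.
Reading off the reduced rows gives x_1 = 1, x_2 = -3, x_3 = -2, x_4 = -2, x_5 = 4.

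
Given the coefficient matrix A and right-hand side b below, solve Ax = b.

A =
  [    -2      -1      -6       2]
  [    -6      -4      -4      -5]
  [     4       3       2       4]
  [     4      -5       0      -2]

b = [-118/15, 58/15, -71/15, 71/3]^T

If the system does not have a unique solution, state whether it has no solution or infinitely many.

x_1 = 5/2, x_2 = -9/5, x_3 = 0, x_4 = -7/3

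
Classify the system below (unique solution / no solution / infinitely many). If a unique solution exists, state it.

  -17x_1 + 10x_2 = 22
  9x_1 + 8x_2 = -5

Row-reduce the augmented matrix:
R1 ← R1 / (-17).
R2 ← R2 − 9·R1.
R2 ← R2 / (226/17).
R1 ← R1 + 10/17·R2.
Reading off the reduced rows gives x_1 = -1, x_2 = 1/2.

x_1 = -1, x_2 = 1/2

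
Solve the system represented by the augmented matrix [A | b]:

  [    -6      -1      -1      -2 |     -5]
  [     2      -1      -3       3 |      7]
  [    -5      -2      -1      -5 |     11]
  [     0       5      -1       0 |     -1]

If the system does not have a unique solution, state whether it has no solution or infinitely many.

x_1 = 3, x_2 = -1, x_3 = -4, x_4 = -4

Row-reduce the augmented matrix:
R1 ← R1 / (-6).
R2 ← R2 − 2·R1.
R3 ← R3 + 5·R1.
R2 ← R2 / (-4/3).
R1 ← R1 − 1/6·R2.
R3 ← R3 + 7/6·R2.
R4 ← R4 − 5·R2.
R3 ← R3 / (11/4).
R1 ← R1 + 1/4·R3.
R2 ← R2 − 5/2·R3.
R4 ← R4 + 27/2·R3.
R4 ← R4 / (-194/11).
R1 ← R1 − 3/22·R4.
R2 ← R2 − 69/22·R4.
R3 ← R3 + 43/22·R4.
Reading off the reduced rows gives x_1 = 3, x_2 = -1, x_3 = -4, x_4 = -4.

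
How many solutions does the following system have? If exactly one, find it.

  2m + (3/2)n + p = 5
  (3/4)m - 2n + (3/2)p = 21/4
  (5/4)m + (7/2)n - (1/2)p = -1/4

Row-reduce:
R1 ← R1 / (2).
R2 ← R2 − 3/4·R1.
R3 ← R3 − 5/4·R1.
R2 ← R2 / (-41/16).
R1 ← R1 − 3/4·R2.
R3 ← R3 − 41/16·R2.
Rank is 2 with 3 unknowns, leaving p free.

infinitely many solutions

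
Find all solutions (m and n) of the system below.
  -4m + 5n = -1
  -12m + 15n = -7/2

no solution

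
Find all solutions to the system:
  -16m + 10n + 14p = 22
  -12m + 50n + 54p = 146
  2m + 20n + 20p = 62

infinitely many solutions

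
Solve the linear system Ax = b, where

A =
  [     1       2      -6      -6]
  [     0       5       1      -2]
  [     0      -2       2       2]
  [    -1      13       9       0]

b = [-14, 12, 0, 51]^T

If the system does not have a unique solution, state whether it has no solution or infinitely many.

Row-reduce:
R4 ← R4 + 1·R1.
R2 ← R2 / (5).
R1 ← R1 − 2·R2.
R3 ← R3 + 2·R2.
R4 ← R4 − 15·R2.
R3 ← R3 / (12/5).
R1 ← R1 + 32/5·R3.
R2 ← R2 − 1/5·R3.
Row 4 reduces to 0 = 1, a contradiction. The system is inconsistent.

no solution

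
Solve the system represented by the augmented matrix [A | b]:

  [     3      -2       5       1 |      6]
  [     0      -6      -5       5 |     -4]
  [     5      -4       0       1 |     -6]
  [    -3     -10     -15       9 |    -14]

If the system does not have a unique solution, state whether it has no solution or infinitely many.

Row-reduce:
R1 ← R1 / (3).
R3 ← R3 − 5·R1.
R4 ← R4 + 3·R1.
R2 ← R2 / (-6).
R1 ← R1 + 2/3·R2.
R3 ← R3 + 2/3·R2.
R4 ← R4 + 12·R2.
R3 ← R3 / (-70/9).
R1 ← R1 − 20/9·R3.
R2 ← R2 − 5/6·R3.
Rank is 3 with 4 unknowns, leaving x_4 free.

infinitely many solutions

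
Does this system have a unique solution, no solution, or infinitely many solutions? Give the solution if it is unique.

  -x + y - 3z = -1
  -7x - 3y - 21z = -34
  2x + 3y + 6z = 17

no solution

Row-reduce:
R1 ← R1 / (-1).
R2 ← R2 + 7·R1.
R3 ← R3 − 2·R1.
R2 ← R2 / (-10).
R1 ← R1 + 1·R2.
R3 ← R3 − 5·R2.
Row 3 reduces to 0 = 3/2, a contradiction. The system is inconsistent.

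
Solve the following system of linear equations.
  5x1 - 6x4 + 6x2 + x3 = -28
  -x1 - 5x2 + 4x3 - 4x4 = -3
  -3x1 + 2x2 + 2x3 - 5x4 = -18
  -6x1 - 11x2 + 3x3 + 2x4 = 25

infinitely many solutions

Row-reduce:
R1 ← R1 / (5).
R2 ← R2 + 1·R1.
R3 ← R3 + 3·R1.
R4 ← R4 + 6·R1.
R2 ← R2 / (-19/5).
R1 ← R1 − 6/5·R2.
R3 ← R3 − 28/5·R2.
R4 ← R4 + 19/5·R2.
R3 ← R3 / (167/19).
R1 ← R1 − 29/19·R3.
R2 ← R2 + 21/19·R3.
Rank is 3 with 4 unknowns, leaving x4 free.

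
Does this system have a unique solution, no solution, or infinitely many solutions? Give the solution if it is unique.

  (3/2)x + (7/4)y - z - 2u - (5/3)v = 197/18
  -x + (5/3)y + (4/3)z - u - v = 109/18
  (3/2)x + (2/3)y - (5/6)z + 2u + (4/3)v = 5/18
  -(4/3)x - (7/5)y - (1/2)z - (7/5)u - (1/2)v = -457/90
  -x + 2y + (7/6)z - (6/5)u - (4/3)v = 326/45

x = 7/3, y = 8/3, z = 4/3, u = -3/2, v = -2/3

Row-reduce the augmented matrix:
R1 ← R1 / (3/2).
R2 ← R2 + 1·R1.
R3 ← R3 − 3/2·R1.
R4 ← R4 + 4/3·R1.
R5 ← R5 + 1·R1.
R2 ← R2 / (17/6).
R1 ← R1 − 7/6·R2.
R3 ← R3 + 13/12·R2.
R4 ← R4 − 7/45·R2.
R5 ← R5 − 19/6·R2.
R3 ← R3 / (43/102).
R1 ← R1 + 16/17·R3.
R2 ← R2 − 4/17·R3.
R4 ← R4 + 727/510·R3.
R5 ← R5 + 25/102·R3.
R4 ← R4 / (28867/3870).
R1 ← R1 − 847/129·R4.
R2 ← R2 + 110/43·R4.
R3 ← R3 − 317/43·R4.
R5 ← R5 − 809/430·R4.
R5 ← R5 / (-60541/288670).
R1 ← R1 + 6665/28867·R5.
R2 ← R2 + 1902/28867·R5.
R3 ← R3 + 8165/28867·R5.
R4 ← R4 − 64426/86601·R5.
Reading off the reduced rows gives x = 7/3, y = 8/3, z = 4/3, u = -3/2, v = -2/3.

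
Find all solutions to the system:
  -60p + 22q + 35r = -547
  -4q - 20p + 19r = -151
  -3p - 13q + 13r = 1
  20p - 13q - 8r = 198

Row-reduce the augmented matrix:
R1 ← R1 / (-60).
R2 ← R2 + 20·R1.
R3 ← R3 + 3·R1.
R4 ← R4 − 20·R1.
R2 ← R2 / (-34/3).
R1 ← R1 + 11/30·R2.
R3 ← R3 + 141/10·R2.
R4 ← R4 + 17/3·R2.
R3 ← R3 / (723/340).
R1 ← R1 + 279/340·R3.
R2 ← R2 + 11/17·R3.
R4 reduces to 0 = 0, so the extra equation is consistent.
Reading off the reduced rows gives p = 4, q = -6, r = -5.

p = 4, q = -6, r = -5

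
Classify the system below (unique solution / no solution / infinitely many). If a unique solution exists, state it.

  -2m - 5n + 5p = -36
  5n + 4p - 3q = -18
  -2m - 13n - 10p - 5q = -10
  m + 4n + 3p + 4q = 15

no solution

Row-reduce:
R1 ← R1 / (-2).
R3 ← R3 + 2·R1.
R4 ← R4 − 1·R1.
R2 ← R2 / (5).
R1 ← R1 − 5/2·R2.
R3 ← R3 + 8·R2.
R4 ← R4 − 3/2·R2.
R3 ← R3 / (-43/5).
R1 ← R1 + 9/2·R3.
R2 ← R2 − 4/5·R3.
R4 ← R4 − 43/10·R3.
Row 4 reduces to 0 = 1, a contradiction. The system is inconsistent.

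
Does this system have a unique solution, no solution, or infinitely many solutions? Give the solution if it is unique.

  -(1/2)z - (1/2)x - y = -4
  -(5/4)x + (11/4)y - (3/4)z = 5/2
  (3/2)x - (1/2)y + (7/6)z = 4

no solution

Row-reduce:
R1 ← R1 / (-1/2).
R2 ← R2 + 5/4·R1.
R3 ← R3 − 3/2·R1.
R2 ← R2 / (21/4).
R1 ← R1 − 2·R2.
R3 ← R3 + 7/2·R2.
Row 3 reduces to 0 = 1/3, a contradiction. The system is inconsistent.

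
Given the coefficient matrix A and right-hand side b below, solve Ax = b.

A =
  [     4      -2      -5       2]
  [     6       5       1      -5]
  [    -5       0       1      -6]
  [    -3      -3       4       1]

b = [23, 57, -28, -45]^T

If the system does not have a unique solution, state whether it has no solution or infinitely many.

x_1 = 5, x_2 = 6, x_3 = -3, x_4 = 0

Row-reduce the augmented matrix:
R1 ← R1 / (4).
R2 ← R2 − 6·R1.
R3 ← R3 + 5·R1.
R4 ← R4 + 3·R1.
R2 ← R2 / (8).
R1 ← R1 + 1/2·R2.
R3 ← R3 + 5/2·R2.
R4 ← R4 + 9/2·R2.
R3 ← R3 / (-83/32).
R1 ← R1 + 23/32·R3.
R2 ← R2 − 17/16·R3.
R4 ← R4 − 161/32·R3.
R4 ← R4 / (-1132/83).
R1 ← R1 − 138/83·R4.
R2 ← R2 + 287/83·R4.
R3 ← R3 − 192/83·R4.
Reading off the reduced rows gives x_1 = 5, x_2 = 6, x_3 = -3, x_4 = 0.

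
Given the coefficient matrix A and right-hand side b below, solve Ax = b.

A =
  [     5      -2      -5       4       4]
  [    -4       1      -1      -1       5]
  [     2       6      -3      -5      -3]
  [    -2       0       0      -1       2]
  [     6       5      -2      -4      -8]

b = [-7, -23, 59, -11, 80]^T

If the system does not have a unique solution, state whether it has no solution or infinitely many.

no solution

Row-reduce:
R1 ← R1 / (5).
R2 ← R2 + 4·R1.
R3 ← R3 − 2·R1.
R4 ← R4 + 2·R1.
R5 ← R5 − 6·R1.
R2 ← R2 / (-3/5).
R1 ← R1 + 2/5·R2.
R3 ← R3 − 34/5·R2.
R4 ← R4 + 4/5·R2.
R5 ← R5 − 37/5·R2.
R3 ← R3 / (-173/3).
R1 ← R1 − 7/3·R3.
R2 ← R2 − 25/3·R3.
R4 ← R4 − 14/3·R3.
R5 ← R5 + 173/3·R3.
R4 ← R4 / (-147/173).
R1 ← R1 − 13/173·R4.
R2 ← R2 + 176/173·R4.
R3 ← R3 + 55/173·R4.
Row 5 reduces to 0 = -2, a contradiction. The system is inconsistent.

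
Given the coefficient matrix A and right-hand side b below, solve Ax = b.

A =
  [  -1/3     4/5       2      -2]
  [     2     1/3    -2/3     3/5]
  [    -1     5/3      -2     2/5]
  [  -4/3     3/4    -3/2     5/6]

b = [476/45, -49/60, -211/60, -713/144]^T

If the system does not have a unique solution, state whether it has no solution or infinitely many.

x_1 = 2/3, x_2 = 9/4, x_3 = 3, x_4 = -3/2

Row-reduce the augmented matrix:
R1 ← R1 / (-1/3).
R2 ← R2 − 2·R1.
R3 ← R3 + 1·R1.
R4 ← R4 + 4/3·R1.
R2 ← R2 / (77/15).
R1 ← R1 + 12/5·R2.
R3 ← R3 + 11/15·R2.
R4 ← R4 + 49/20·R2.
R3 ← R3 / (-134/21).
R1 ← R1 + 54/77·R3.
R2 ← R2 − 170/77·R3.
R4 ← R4 + 45/11·R3.
R4 ← R4 / (14743/44220).
R1 ← R1 − 537/3685·R4.
R2 ← R2 + 420/737·R4.
R3 ← R3 + 501/670·R4.
Reading off the reduced rows gives x_1 = 2/3, x_2 = 9/4, x_3 = 3, x_4 = -3/2.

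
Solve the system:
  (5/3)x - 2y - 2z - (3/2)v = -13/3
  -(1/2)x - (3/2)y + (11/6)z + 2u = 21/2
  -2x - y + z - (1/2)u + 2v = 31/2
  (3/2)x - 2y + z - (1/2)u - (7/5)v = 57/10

Row-reduce:
R1 ← R1 / (5/3).
R2 ← R2 + 1/2·R1.
R3 ← R3 + 2·R1.
R4 ← R4 − 3/2·R1.
R2 ← R2 / (-21/10).
R1 ← R1 + 6/5·R2.
R3 ← R3 + 17/5·R2.
R4 ← R4 + 1/5·R2.
R3 ← R3 / (-214/63).
R1 ← R1 + 40/21·R3.
R2 ← R2 + 37/63·R3.
R4 ← R4 − 169/63·R3.
R4 ← R4 / (-1559/428).
R1 ← R1 − 102/107·R4.
R2 ← R2 + 131/428·R4.
R3 ← R3 − 471/428·R4.
Rank is 4 with 5 unknowns, leaving v free.

infinitely many solutions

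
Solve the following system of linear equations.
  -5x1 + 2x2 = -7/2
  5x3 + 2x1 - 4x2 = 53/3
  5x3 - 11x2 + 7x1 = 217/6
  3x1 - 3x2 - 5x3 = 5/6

x1 = -1/2, x2 = -3, x3 = 4/3

Row-reduce the augmented matrix:
R1 ← R1 / (-5).
R2 ← R2 − 2·R1.
R3 ← R3 − 7·R1.
R4 ← R4 − 3·R1.
R2 ← R2 / (-16/5).
R1 ← R1 + 2/5·R2.
R3 ← R3 + 41/5·R2.
R4 ← R4 + 9/5·R2.
R3 ← R3 / (-125/16).
R1 ← R1 + 5/8·R3.
R2 ← R2 + 25/16·R3.
R4 ← R4 + 125/16·R3.
R4 reduces to 0 = 0, so the extra equation is consistent.
Reading off the reduced rows gives x1 = -1/2, x2 = -3, x3 = 4/3.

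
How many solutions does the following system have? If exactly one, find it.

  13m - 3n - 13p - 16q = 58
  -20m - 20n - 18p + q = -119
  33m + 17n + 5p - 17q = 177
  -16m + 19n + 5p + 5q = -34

infinitely many solutions

Row-reduce:
R1 ← R1 / (13).
R2 ← R2 + 20·R1.
R3 ← R3 − 33·R1.
R4 ← R4 + 16·R1.
R2 ← R2 / (-320/13).
R1 ← R1 + 3/13·R2.
R3 ← R3 − 320/13·R2.
R4 ← R4 − 199/13·R2.
Swap R3 and R4.
R3 ← R3 / (-5541/160).
R1 ← R1 + 103/160·R3.
R2 ← R2 − 247/160·R3.
Rank is 3 with 4 unknowns, leaving q free.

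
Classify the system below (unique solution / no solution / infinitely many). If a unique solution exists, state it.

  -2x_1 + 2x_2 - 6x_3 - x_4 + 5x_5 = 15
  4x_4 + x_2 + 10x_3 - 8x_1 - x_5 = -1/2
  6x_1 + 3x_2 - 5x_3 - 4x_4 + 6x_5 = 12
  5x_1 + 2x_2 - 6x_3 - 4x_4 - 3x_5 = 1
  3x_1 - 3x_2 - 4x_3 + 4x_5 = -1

Row-reduce:
R1 ← R1 / (-2).
R2 ← R2 + 8·R1.
R3 ← R3 − 6·R1.
R4 ← R4 − 5·R1.
R5 ← R5 − 3·R1.
R2 ← R2 / (-7).
R1 ← R1 + 1·R2.
R3 ← R3 − 9·R2.
R4 ← R4 − 7·R2.
R3 ← R3 / (145/7).
R1 ← R1 + 13/7·R3.
R2 ← R2 + 34/7·R3.
R4 ← R4 − 13·R3.
R5 ← R5 + 13·R3.
R4 ← R4 / (-163/290).
R1 ← R1 + 101/290·R4.
R2 ← R2 + 54/145·R4.
R3 ← R3 − 23/145·R4.
R5 ← R5 − 163/290·R4.
Row 5 reduces to 0 = -1/2, a contradiction. The system is inconsistent.

no solution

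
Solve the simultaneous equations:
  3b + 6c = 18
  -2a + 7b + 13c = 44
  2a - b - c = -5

no solution

Row-reduce:
Swap R1 and R2.
R1 ← R1 / (-2).
R3 ← R3 − 2·R1.
R2 ← R2 / (3).
R1 ← R1 + 7/2·R2.
R3 ← R3 − 6·R2.
Row 3 reduces to 0 = 3, a contradiction. The system is inconsistent.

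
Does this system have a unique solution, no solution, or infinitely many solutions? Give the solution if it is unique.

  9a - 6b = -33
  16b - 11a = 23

Row-reduce the augmented matrix:
R1 ← R1 / (9).
R2 ← R2 + 11·R1.
R2 ← R2 / (26/3).
R1 ← R1 + 2/3·R2.
Reading off the reduced rows gives a = -5, b = -2.

a = -5, b = -2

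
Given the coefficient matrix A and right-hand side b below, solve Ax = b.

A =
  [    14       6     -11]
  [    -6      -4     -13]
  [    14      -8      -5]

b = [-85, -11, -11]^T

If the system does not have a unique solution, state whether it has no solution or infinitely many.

Row-reduce the augmented matrix:
R1 ← R1 / (14).
R2 ← R2 + 6·R1.
R3 ← R3 − 14·R1.
R2 ← R2 / (-10/7).
R1 ← R1 − 3/7·R2.
R3 ← R3 + 14·R2.
R3 ← R3 / (898/5).
R1 ← R1 + 61/10·R3.
R2 ← R2 − 62/5·R3.
Reading off the reduced rows gives x_1 = -2, x_2 = -4, x_3 = 3.

x_1 = -2, x_2 = -4, x_3 = 3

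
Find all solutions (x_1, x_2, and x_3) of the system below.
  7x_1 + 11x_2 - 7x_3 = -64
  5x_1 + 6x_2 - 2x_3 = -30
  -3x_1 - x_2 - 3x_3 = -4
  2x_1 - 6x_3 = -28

x_1 = -2, x_2 = -2, x_3 = 4

Row-reduce the augmented matrix:
R1 ← R1 / (7).
R2 ← R2 − 5·R1.
R3 ← R3 + 3·R1.
R4 ← R4 − 2·R1.
R2 ← R2 / (-13/7).
R1 ← R1 − 11/7·R2.
R3 ← R3 − 26/7·R2.
R4 ← R4 + 22/7·R2.
Swap R3 and R4.
R3 ← R3 / (-118/13).
R1 ← R1 − 20/13·R3.
R2 ← R2 + 21/13·R3.
R4 reduces to 0 = 0, so the extra equation is consistent.
Reading off the reduced rows gives x_1 = -2, x_2 = -2, x_3 = 4.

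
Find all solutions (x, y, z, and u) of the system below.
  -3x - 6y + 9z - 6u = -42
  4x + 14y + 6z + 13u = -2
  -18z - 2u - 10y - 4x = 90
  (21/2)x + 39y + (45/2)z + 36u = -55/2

no solution

Row-reduce:
R1 ← R1 / (-3).
R2 ← R2 − 4·R1.
R3 ← R3 + 4·R1.
R4 ← R4 − 21/2·R1.
R2 ← R2 / (6).
R1 ← R1 − 2·R2.
R3 ← R3 + 2·R2.
R4 ← R4 − 18·R2.
R3 ← R3 / (-24).
R1 ← R1 + 9·R3.
R2 ← R2 − 3·R3.
Row 4 reduces to 0 = -1/2, a contradiction. The system is inconsistent.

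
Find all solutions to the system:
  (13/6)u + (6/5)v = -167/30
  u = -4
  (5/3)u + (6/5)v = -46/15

no solution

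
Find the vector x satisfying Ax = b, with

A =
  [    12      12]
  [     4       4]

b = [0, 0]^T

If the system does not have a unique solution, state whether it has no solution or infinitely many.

infinitely many solutions

Row-reduce:
R1 ← R1 / (12).
R2 ← R2 − 4·R1.
Rank is 1 with 2 unknowns, leaving x_2 free.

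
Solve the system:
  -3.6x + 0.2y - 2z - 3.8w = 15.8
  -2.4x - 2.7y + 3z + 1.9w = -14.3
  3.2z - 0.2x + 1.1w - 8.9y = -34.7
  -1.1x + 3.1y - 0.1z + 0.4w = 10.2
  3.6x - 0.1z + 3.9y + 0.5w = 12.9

Row-reduce the augmented matrix:
R1 ← R1 / (-18/5).
R2 ← R2 + 12/5·R1.
R3 ← R3 + 1/5·R1.
R4 ← R4 + 11/10·R1.
R5 ← R5 − 18/5·R1.
R2 ← R2 / (-17/6).
R1 ← R1 + 1/18·R2.
R3 ← R3 + 401/45·R2.
R4 ← R4 − 547/180·R2.
R5 ← R5 − 41/10·R2.
R3 ← R3 / (-877/85).
R1 ← R1 − 8/17·R3.
R2 ← R2 + 26/17·R3.
R4 ← R4 − 877/170·R3.
R5 ← R5 − 709/170·R3.
Swap R4 and R5.
R4 ← R4 / (-130949/65775).
R1 ← R1 − 1721/4385·R4.
R2 ← R2 − 4049/13155·R4.
R3 ← R3 − 16106/13155·R4.
R5 reduces to 0 = 0, so the extra equation is consistent.
Reading off the reduced rows gives x = 0, y = 4, z = 2, w = -5.

x = 0, y = 4, z = 2, w = -5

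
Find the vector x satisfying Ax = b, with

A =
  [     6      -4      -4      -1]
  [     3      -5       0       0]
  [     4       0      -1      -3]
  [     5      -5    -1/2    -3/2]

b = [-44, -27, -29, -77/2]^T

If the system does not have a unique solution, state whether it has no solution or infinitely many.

no solution

Row-reduce:
R1 ← R1 / (6).
R2 ← R2 − 3·R1.
R3 ← R3 − 4·R1.
R4 ← R4 − 5·R1.
R2 ← R2 / (-3).
R1 ← R1 + 2/3·R2.
R3 ← R3 − 8/3·R2.
R4 ← R4 + 5/3·R2.
R3 ← R3 / (31/9).
R1 ← R1 + 10/9·R3.
R2 ← R2 + 2/3·R3.
R4 ← R4 − 31/18·R3.
Row 4 reduces to 0 = 3, a contradiction. The system is inconsistent.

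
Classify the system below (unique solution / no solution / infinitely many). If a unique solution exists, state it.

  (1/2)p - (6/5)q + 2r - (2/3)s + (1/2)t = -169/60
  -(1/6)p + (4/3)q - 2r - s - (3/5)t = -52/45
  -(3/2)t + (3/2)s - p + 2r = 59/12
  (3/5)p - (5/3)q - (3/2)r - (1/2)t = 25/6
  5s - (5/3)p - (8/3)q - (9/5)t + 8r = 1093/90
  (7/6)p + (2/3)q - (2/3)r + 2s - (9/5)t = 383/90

Row-reduce the augmented matrix:
R1 ← R1 / (1/2).
R2 ← R2 + 1/6·R1.
R3 ← R3 + 1·R1.
R4 ← R4 − 3/5·R1.
R5 ← R5 + 5/3·R1.
R6 ← R6 − 7/6·R1.
R2 ← R2 / (14/15).
R1 ← R1 + 12/5·R2.
R3 ← R3 + 12/5·R2.
R4 ← R4 + 17/75·R2.
R5 ← R5 + 20/3·R2.
R6 ← R6 − 52/15·R2.
R3 ← R3 / (18/7).
R1 ← R1 − 4/7·R3.
R2 ← R2 + 10/7·R3.
R4 ← R4 + 887/210·R3.
R5 ← R5 − 36/7·R3.
R6 ← R6 + 8/21·R3.
R4 ← R4 / (-14209/3240).
R1 ← R1 + 103/27·R4.
R2 ← R2 + 80/27·R4.
R3 ← R3 + 125/108·R4.
R6 ← R6 − 620/81·R4.
Swap R5 and R6.
R5 ← R5 / (-1183317/142090).
R1 ← R1 − 51144/14209·R5.
R2 ← R2 − 70743/56836·R5.
R3 ← R3 − 55431/142090·R5.
R4 ← R4 − 62481/71045·R5.
R6 reduces to 0 = 0, so the extra equation is consistent.
Reading off the reduced rows gives p = -5/3, q = -7/4, r = -1, s = 2, t = -3/2.

p = -5/3, q = -7/4, r = -1, s = 2, t = -3/2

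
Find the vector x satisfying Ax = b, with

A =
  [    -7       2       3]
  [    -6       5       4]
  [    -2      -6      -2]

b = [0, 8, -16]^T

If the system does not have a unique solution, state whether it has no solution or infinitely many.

Row-reduce:
R1 ← R1 / (-7).
R2 ← R2 + 6·R1.
R3 ← R3 + 2·R1.
R2 ← R2 / (23/7).
R1 ← R1 + 2/7·R2.
R3 ← R3 + 46/7·R2.
Rank is 2 with 3 unknowns, leaving x_3 free.

infinitely many solutions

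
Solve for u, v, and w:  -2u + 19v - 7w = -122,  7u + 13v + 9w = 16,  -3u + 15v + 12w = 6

u = 2, v = -4, w = 6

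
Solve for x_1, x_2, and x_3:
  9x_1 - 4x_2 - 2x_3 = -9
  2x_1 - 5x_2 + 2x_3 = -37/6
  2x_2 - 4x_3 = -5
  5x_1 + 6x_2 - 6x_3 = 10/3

Row-reduce the augmented matrix:
R1 ← R1 / (9).
R2 ← R2 − 2·R1.
R4 ← R4 − 5·R1.
R2 ← R2 / (-37/9).
R1 ← R1 + 4/9·R2.
R3 ← R3 − 2·R2.
R4 ← R4 − 74/9·R2.
R3 ← R3 / (-104/37).
R1 ← R1 + 18/37·R3.
R2 ← R2 + 22/37·R3.
R4 reduces to 0 = 0, so the extra equation is consistent.
Reading off the reduced rows gives x_1 = 2/3, x_2 = 5/2, x_3 = 5/2.

x_1 = 2/3, x_2 = 5/2, x_3 = 5/2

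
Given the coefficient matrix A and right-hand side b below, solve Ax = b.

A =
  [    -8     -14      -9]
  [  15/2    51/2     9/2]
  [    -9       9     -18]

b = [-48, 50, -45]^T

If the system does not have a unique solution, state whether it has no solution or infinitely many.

no solution

Row-reduce:
R1 ← R1 / (-8).
R2 ← R2 − 15/2·R1.
R3 ← R3 + 9·R1.
R2 ← R2 / (99/8).
R1 ← R1 − 7/4·R2.
R3 ← R3 − 99/4·R2.
Row 3 reduces to 0 = -1, a contradiction. The system is inconsistent.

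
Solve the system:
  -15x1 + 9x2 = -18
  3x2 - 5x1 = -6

infinitely many solutions

Row-reduce:
R1 ← R1 / (-15).
R2 ← R2 + 5·R1.
Rank is 1 with 2 unknowns, leaving x2 free.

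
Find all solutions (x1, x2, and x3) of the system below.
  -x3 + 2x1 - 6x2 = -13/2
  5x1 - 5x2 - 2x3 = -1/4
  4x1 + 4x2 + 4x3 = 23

x1 = 9/4, x2 = 3/2, x3 = 2

Row-reduce the augmented matrix:
R1 ← R1 / (2).
R2 ← R2 − 5·R1.
R3 ← R3 − 4·R1.
R2 ← R2 / (10).
R1 ← R1 + 3·R2.
R3 ← R3 − 16·R2.
R3 ← R3 / (26/5).
R1 ← R1 + 7/20·R3.
R2 ← R2 − 1/20·R3.
Reading off the reduced rows gives x1 = 9/4, x2 = 3/2, x3 = 2.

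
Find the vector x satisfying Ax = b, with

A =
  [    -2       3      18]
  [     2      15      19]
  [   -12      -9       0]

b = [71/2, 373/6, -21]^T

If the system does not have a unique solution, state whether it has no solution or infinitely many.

Row-reduce the augmented matrix:
R1 ← R1 / (-2).
R2 ← R2 − 2·R1.
R3 ← R3 + 12·R1.
R2 ← R2 / (18).
R1 ← R1 + 3/2·R2.
R3 ← R3 + 27·R2.
R3 ← R3 / (-105/2).
R1 ← R1 + 71/12·R3.
R2 ← R2 − 37/18·R3.
Reading off the reduced rows gives x_1 = 1/4, x_2 = 2, x_3 = 5/3.

x_1 = 1/4, x_2 = 2, x_3 = 5/3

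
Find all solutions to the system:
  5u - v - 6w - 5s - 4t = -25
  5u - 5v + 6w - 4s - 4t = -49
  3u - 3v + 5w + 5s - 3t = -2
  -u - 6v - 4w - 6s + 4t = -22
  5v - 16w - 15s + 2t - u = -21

Row-reduce:
R1 ← R1 / (5).
R2 ← R2 − 5·R1.
R3 ← R3 − 3·R1.
R4 ← R4 + 1·R1.
R5 ← R5 + 1·R1.
R2 ← R2 / (-4).
R1 ← R1 + 1/5·R2.
R3 ← R3 + 12/5·R2.
R4 ← R4 + 31/5·R2.
R5 ← R5 − 24/5·R2.
R3 ← R3 / (7/5).
R1 ← R1 + 9/5·R3.
R2 ← R2 + 3·R3.
R4 ← R4 + 119/5·R3.
R5 ← R5 + 14/5·R3.
R4 ← R4 / (469/4).
R1 ← R1 − 237/28·R4.
R2 ← R2 − 437/28·R4.
R3 ← R3 − 37/7·R4.
Rank is 4 with 5 unknowns, leaving t free.

infinitely many solutions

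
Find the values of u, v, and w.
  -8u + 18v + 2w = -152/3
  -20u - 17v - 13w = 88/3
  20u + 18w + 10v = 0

u = 0, v = -3, w = 5/3

Row-reduce the augmented matrix:
R1 ← R1 / (-8).
R2 ← R2 + 20·R1.
R3 ← R3 − 20·R1.
R2 ← R2 / (-62).
R1 ← R1 + 9/4·R2.
R3 ← R3 − 55·R2.
R3 ← R3 / (218/31).
R1 ← R1 − 25/62·R3.
R2 ← R2 − 9/31·R3.
Reading off the reduced rows gives u = 0, v = -3, w = 5/3.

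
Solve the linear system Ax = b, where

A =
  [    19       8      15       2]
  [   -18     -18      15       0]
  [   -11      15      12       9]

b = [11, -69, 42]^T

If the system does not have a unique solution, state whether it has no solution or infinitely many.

Row-reduce:
R1 ← R1 / (19).
R2 ← R2 + 18·R1.
R3 ← R3 + 11·R1.
R2 ← R2 / (-198/19).
R1 ← R1 − 8/19·R2.
R3 ← R3 − 373/19·R2.
R3 ← R3 / (4997/66).
R1 ← R1 − 65/33·R3.
R2 ← R2 + 185/66·R3.
Rank is 3 with 4 unknowns, leaving x_4 free.

infinitely many solutions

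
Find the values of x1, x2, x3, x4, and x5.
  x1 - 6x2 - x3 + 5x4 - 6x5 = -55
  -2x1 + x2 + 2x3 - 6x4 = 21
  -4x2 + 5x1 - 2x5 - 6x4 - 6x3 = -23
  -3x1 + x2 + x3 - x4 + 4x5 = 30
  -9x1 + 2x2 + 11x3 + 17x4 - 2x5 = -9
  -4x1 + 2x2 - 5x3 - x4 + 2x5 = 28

Row-reduce the augmented matrix:
R2 ← R2 + 2·R1.
R3 ← R3 − 5·R1.
R4 ← R4 + 3·R1.
R5 ← R5 + 9·R1.
R6 ← R6 + 4·R1.
R2 ← R2 / (-11).
R1 ← R1 + 6·R2.
R3 ← R3 − 26·R2.
R4 ← R4 + 17·R2.
R5 ← R5 + 52·R2.
R6 ← R6 + 22·R2.
R3 ← R3 / (-1).
R1 ← R1 + 1·R3.
R4 ← R4 + 2·R3.
R5 ← R5 − 2·R3.
R6 ← R6 + 9·R3.
R4 ← R4 / (560/11).
R1 ← R1 − 268/11·R4.
R2 ← R2 + 4/11·R4.
R3 ← R3 − 237/11·R4.
R6 ← R6 − 2254/11·R4.
Swap R5 and R6.
R5 ← R5 / (-319/20).
R1 ← R1 + 113/70·R5.
R2 ← R2 − 79/70·R5.
R3 ← R3 + 523/280·R5.
R4 ← R4 − 29/280·R5.
R6 reduces to 0 = 0, so the extra equation is consistent.
Reading off the reduced rows gives x1 = -3, x2 = 3, x3 = 0, x4 = -2, x5 = 4.

x1 = -3, x2 = 3, x3 = 0, x4 = -2, x5 = 4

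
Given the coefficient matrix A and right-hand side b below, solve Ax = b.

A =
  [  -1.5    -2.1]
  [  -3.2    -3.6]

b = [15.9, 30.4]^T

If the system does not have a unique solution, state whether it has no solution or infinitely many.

x_1 = -5, x_2 = -4

Row-reduce the augmented matrix:
R1 ← R1 / (-3/2).
R2 ← R2 + 16/5·R1.
R2 ← R2 / (22/25).
R1 ← R1 − 7/5·R2.
Reading off the reduced rows gives x_1 = -5, x_2 = -4.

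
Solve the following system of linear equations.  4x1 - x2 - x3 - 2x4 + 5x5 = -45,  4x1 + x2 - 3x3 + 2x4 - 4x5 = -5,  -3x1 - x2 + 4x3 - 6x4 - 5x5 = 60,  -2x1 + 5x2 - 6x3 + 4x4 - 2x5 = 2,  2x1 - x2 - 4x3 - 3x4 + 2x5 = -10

Row-reduce the augmented matrix:
R1 ← R1 / (4).
R2 ← R2 − 4·R1.
R3 ← R3 + 3·R1.
R4 ← R4 + 2·R1.
R5 ← R5 − 2·R1.
R2 ← R2 / (2).
R1 ← R1 + 1/4·R2.
R3 ← R3 + 7/4·R2.
R4 ← R4 − 9/2·R2.
R5 ← R5 + 1/2·R2.
R3 ← R3 / (3/2).
R1 ← R1 + 1/2·R3.
R2 ← R2 + 1·R3.
R4 ← R4 + 2·R3.
R5 ← R5 + 4·R3.
R4 ← R4 / (-34/3).
R1 ← R1 + 4/3·R4.
R2 ← R2 + 2/3·R4.
R3 ← R3 + 8/3·R4.
R5 ← R5 + 35/3·R4.
R5 ← R5 / (-4885/136).
R1 ← R1 + 267/68·R5.
R2 ← R2 + 377/34·R5.
R3 ← R3 + 551/68·R5.
R4 ← R4 + 103/136·R5.
Reading off the reduced rows gives x1 = -6, x2 = -4, x3 = -1, x4 = -2, x5 = -6.

x1 = -6, x2 = -4, x3 = -1, x4 = -2, x5 = -6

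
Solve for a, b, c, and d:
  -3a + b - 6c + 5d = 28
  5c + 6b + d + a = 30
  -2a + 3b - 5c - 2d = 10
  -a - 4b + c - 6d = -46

Row-reduce the augmented matrix:
R1 ← R1 / (-3).
R2 ← R2 − 1·R1.
R3 ← R3 + 2·R1.
R4 ← R4 + 1·R1.
R2 ← R2 / (19/3).
R1 ← R1 + 1/3·R2.
R3 ← R3 − 7/3·R2.
R4 ← R4 + 13/3·R2.
R3 ← R3 / (-40/19).
R1 ← R1 − 41/19·R3.
R2 ← R2 − 9/19·R3.
R4 ← R4 − 96/19·R3.
R4 ← R4 / (-21).
R1 ← R1 + 8·R4.
R2 ← R2 + 1·R4.
R3 ← R3 − 3·R4.
Reading off the reduced rows gives a = 1, b = 5, c = -1, d = 4.

a = 1, b = 5, c = -1, d = 4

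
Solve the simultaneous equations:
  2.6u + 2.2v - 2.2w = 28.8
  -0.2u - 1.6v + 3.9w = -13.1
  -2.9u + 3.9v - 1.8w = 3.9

Row-reduce the augmented matrix:
R1 ← R1 / (13/5).
R2 ← R2 + 1/5·R1.
R3 ← R3 + 29/10·R1.
R2 ← R2 / (-93/65).
R1 ← R1 − 11/13·R2.
R3 ← R3 − 413/65·R2.
R3 ← R3 / (5726/465).
R1 ← R1 − 253/186·R3.
R2 ← R2 + 485/186·R3.
Reading off the reduced rows gives u = 6, v = 5, w = -1.

u = 6, v = 5, w = -1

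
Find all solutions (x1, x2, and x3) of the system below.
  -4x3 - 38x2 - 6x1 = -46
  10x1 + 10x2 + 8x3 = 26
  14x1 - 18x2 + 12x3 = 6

Row-reduce:
R1 ← R1 / (-6).
R2 ← R2 − 10·R1.
R3 ← R3 − 14·R1.
R2 ← R2 / (-160/3).
R1 ← R1 − 19/3·R2.
R3 ← R3 + 320/3·R2.
Rank is 2 with 3 unknowns, leaving x3 free.

infinitely many solutions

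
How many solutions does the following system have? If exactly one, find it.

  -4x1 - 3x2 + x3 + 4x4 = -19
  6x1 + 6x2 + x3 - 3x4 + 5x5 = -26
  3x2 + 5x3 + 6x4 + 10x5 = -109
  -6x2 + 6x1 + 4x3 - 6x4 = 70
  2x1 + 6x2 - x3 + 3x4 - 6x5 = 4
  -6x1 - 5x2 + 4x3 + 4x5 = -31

x1 = 4, x2 = -5, x3 = -2, x4 = -4, x5 = -6

Row-reduce the augmented matrix:
R1 ← R1 / (-4).
R2 ← R2 − 6·R1.
R4 ← R4 − 6·R1.
R5 ← R5 − 2·R1.
R6 ← R6 + 6·R1.
R2 ← R2 / (3/2).
R1 ← R1 − 3/4·R2.
R3 ← R3 − 3·R2.
R4 ← R4 + 21/2·R2.
R5 ← R5 − 9/2·R2.
R6 ← R6 + 1/2·R2.
Swap R3 and R4.
R3 ← R3 / (23).
R1 ← R1 + 3/2·R3.
R2 ← R2 − 5/3·R3.
R5 ← R5 + 8·R3.
R6 ← R6 − 10/3·R3.
Swap R4 and R5.
R4 ← R4 / (76/23).
R1 ← R1 + 26/23·R4.
R2 ← R2 − 11/23·R4.
R3 ← R3 − 21/23·R4.
R6 ← R6 + 185/23·R4.
Swap R5 and R6.
R5 ← R5 / (-4763/228).
R1 ← R1 + 123/38·R5.
R2 ← R2 − 473/228·R5.
R3 ← R3 − 301/76·R5.
R4 ← R4 + 203/76·R5.
R6 reduces to 0 = 0, so the extra equation is consistent.
Reading off the reduced rows gives x1 = 4, x2 = -5, x3 = -2, x4 = -4, x5 = -6.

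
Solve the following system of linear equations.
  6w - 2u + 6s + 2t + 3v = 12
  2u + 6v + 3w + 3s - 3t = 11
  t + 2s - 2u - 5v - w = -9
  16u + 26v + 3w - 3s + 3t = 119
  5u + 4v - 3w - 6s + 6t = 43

infinitely many solutions

Row-reduce:
R1 ← R1 / (-2).
R2 ← R2 − 2·R1.
R3 ← R3 + 2·R1.
R4 ← R4 − 16·R1.
R5 ← R5 − 5·R1.
R2 ← R2 / (9).
R1 ← R1 + 3/2·R2.
R3 ← R3 + 8·R2.
R4 ← R4 − 50·R2.
R5 ← R5 − 23/2·R2.
R1 ← R1 + 3/2·R3.
R2 ← R2 − 1·R3.
R4 ← R4 − 1·R3.
R5 ← R5 − 1/2·R3.
R4 ← R4 / (-9).
R1 ← R1 − 9/2·R4.
R2 ← R2 + 3·R4.
R3 ← R3 − 4·R4.
R5 ← R5 + 9/2·R4.
Rank is 4 with 5 unknowns, leaving t free.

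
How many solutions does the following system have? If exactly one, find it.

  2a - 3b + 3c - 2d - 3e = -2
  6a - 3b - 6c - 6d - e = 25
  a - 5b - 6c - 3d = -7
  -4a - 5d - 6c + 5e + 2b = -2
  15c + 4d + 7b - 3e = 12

infinitely many solutions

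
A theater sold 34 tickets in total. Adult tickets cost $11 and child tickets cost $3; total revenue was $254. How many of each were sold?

adult tickets: 19, child tickets: 15

Let a = adult tickets, c = child tickets.
  a + c = 34
  11a + 3c = 254
Row-reduce the augmented matrix:
R2 ← R2 − 11·R1.
R2 ← R2 / (-8).
R1 ← R1 − 1·R2.
Reading off the reduced rows gives a = 19, c = 15.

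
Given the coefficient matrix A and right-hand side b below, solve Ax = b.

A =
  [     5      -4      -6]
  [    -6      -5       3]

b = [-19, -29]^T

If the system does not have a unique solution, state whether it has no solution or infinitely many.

infinitely many solutions

Row-reduce:
R1 ← R1 / (5).
R2 ← R2 + 6·R1.
R2 ← R2 / (-49/5).
R1 ← R1 + 4/5·R2.
Rank is 2 with 3 unknowns, leaving x_3 free.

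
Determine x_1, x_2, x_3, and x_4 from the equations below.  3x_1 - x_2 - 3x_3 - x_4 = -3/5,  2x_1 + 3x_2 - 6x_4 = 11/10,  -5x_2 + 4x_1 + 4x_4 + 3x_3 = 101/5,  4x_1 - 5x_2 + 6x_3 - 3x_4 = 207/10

Row-reduce the augmented matrix:
R1 ← R1 / (3).
R2 ← R2 − 2·R1.
R3 ← R3 − 4·R1.
R4 ← R4 − 4·R1.
R2 ← R2 / (11/3).
R1 ← R1 + 1/3·R2.
R3 ← R3 + 11/3·R2.
R4 ← R4 + 11/3·R2.
R3 ← R3 / (9).
R1 ← R1 + 9/11·R3.
R2 ← R2 − 6/11·R3.
R4 ← R4 − 12·R3.
R4 ← R4 / (-7).
R1 ← R1 + 9/11·R4.
R2 ← R2 + 16/11·R4.
Reading off the reduced rows gives x_1 = 14/5, x_2 = 1/2, x_3 = 5/2, x_4 = 1.

x_1 = 14/5, x_2 = 1/2, x_3 = 5/2, x_4 = 1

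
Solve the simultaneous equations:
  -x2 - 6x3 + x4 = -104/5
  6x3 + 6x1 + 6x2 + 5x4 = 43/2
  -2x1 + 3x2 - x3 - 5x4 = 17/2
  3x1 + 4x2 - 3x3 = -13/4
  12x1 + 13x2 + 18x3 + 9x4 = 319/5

Row-reduce the augmented matrix:
Swap R1 and R2.
R1 ← R1 / (6).
R3 ← R3 + 2·R1.
R4 ← R4 − 3·R1.
R5 ← R5 − 12·R1.
R2 ← R2 / (-1).
R1 ← R1 − 1·R2.
R3 ← R3 − 5·R2.
R4 ← R4 − 1·R2.
R5 ← R5 − 1·R2.
R3 ← R3 / (-29).
R1 ← R1 + 5·R3.
R2 ← R2 − 6·R3.
R4 ← R4 + 12·R3.
R4 ← R4 / (-127/58).
R1 ← R1 − 269/174·R4.
R2 ← R2 + 19/29·R4.
R3 ← R3 + 5/87·R4.
R5 reduces to 0 = 0, so the extra equation is consistent.
Reading off the reduced rows gives x1 = -3/4, x2 = 2, x3 = 3, x4 = -4/5.

x1 = -3/4, x2 = 2, x3 = 3, x4 = -4/5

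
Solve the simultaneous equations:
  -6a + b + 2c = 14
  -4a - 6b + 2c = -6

Row-reduce:
R1 ← R1 / (-6).
R2 ← R2 + 4·R1.
R2 ← R2 / (-20/3).
R1 ← R1 + 1/6·R2.
Rank is 2 with 3 unknowns, leaving c free.

infinitely many solutions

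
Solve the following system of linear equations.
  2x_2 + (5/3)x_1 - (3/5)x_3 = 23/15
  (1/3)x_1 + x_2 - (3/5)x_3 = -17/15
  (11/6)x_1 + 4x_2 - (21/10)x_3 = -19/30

no solution

Row-reduce:
R1 ← R1 / (5/3).
R2 ← R2 − 1/3·R1.
R3 ← R3 − 11/6·R1.
R2 ← R2 / (3/5).
R1 ← R1 − 6/5·R2.
R3 ← R3 − 9/5·R2.
Row 3 reduces to 0 = 2, a contradiction. The system is inconsistent.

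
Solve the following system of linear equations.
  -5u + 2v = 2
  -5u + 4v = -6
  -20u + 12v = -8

u = -2, v = -4

Row-reduce the augmented matrix:
R1 ← R1 / (-5).
R2 ← R2 + 5·R1.
R3 ← R3 + 20·R1.
R2 ← R2 / (2).
R1 ← R1 + 2/5·R2.
R3 ← R3 − 4·R2.
R3 reduces to 0 = 0, so the extra equation is consistent.
Reading off the reduced rows gives u = -2, v = -4.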